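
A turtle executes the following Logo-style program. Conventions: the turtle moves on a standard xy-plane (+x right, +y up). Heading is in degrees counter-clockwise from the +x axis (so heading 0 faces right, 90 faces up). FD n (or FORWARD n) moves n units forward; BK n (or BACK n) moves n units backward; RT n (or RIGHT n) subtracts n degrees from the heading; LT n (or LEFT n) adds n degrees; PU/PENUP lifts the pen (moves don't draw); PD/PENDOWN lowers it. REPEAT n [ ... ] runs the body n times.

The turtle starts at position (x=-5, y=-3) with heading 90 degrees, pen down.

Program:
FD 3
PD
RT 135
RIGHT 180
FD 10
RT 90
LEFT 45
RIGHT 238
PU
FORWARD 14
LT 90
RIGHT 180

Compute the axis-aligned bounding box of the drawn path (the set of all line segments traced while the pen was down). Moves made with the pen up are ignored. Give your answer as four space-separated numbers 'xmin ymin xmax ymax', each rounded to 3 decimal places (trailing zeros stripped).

Answer: -12.071 -3 -5 7.071

Derivation:
Executing turtle program step by step:
Start: pos=(-5,-3), heading=90, pen down
FD 3: (-5,-3) -> (-5,0) [heading=90, draw]
PD: pen down
RT 135: heading 90 -> 315
RT 180: heading 315 -> 135
FD 10: (-5,0) -> (-12.071,7.071) [heading=135, draw]
RT 90: heading 135 -> 45
LT 45: heading 45 -> 90
RT 238: heading 90 -> 212
PU: pen up
FD 14: (-12.071,7.071) -> (-23.944,-0.348) [heading=212, move]
LT 90: heading 212 -> 302
RT 180: heading 302 -> 122
Final: pos=(-23.944,-0.348), heading=122, 2 segment(s) drawn

Segment endpoints: x in {-12.071, -5}, y in {-3, 0, 7.071}
xmin=-12.071, ymin=-3, xmax=-5, ymax=7.071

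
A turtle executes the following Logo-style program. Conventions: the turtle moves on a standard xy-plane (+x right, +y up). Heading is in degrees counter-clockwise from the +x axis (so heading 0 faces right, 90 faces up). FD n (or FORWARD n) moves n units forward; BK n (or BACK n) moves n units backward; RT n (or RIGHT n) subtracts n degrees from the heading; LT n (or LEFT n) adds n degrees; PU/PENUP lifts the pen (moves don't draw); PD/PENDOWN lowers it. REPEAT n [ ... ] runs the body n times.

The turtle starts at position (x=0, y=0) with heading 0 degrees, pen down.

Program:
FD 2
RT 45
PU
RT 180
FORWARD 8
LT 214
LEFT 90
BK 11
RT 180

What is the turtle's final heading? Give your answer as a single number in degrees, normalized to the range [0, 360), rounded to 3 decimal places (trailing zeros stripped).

Answer: 259

Derivation:
Executing turtle program step by step:
Start: pos=(0,0), heading=0, pen down
FD 2: (0,0) -> (2,0) [heading=0, draw]
RT 45: heading 0 -> 315
PU: pen up
RT 180: heading 315 -> 135
FD 8: (2,0) -> (-3.657,5.657) [heading=135, move]
LT 214: heading 135 -> 349
LT 90: heading 349 -> 79
BK 11: (-3.657,5.657) -> (-5.756,-5.141) [heading=79, move]
RT 180: heading 79 -> 259
Final: pos=(-5.756,-5.141), heading=259, 1 segment(s) drawn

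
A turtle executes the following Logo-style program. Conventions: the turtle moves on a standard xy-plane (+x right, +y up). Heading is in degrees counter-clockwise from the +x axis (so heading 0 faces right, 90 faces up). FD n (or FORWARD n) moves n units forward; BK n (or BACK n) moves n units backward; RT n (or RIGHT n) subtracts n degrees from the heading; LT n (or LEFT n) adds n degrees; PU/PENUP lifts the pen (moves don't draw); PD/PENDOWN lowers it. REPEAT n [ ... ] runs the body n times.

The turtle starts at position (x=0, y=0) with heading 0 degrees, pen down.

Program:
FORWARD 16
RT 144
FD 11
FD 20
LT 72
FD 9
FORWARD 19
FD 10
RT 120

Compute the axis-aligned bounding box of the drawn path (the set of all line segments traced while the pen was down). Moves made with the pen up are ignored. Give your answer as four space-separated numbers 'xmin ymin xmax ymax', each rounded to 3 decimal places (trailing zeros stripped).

Executing turtle program step by step:
Start: pos=(0,0), heading=0, pen down
FD 16: (0,0) -> (16,0) [heading=0, draw]
RT 144: heading 0 -> 216
FD 11: (16,0) -> (7.101,-6.466) [heading=216, draw]
FD 20: (7.101,-6.466) -> (-9.08,-18.221) [heading=216, draw]
LT 72: heading 216 -> 288
FD 9: (-9.08,-18.221) -> (-6.298,-26.781) [heading=288, draw]
FD 19: (-6.298,-26.781) -> (-0.427,-44.851) [heading=288, draw]
FD 10: (-0.427,-44.851) -> (2.663,-54.361) [heading=288, draw]
RT 120: heading 288 -> 168
Final: pos=(2.663,-54.361), heading=168, 6 segment(s) drawn

Segment endpoints: x in {-9.08, -6.298, -0.427, 0, 2.663, 7.101, 16}, y in {-54.361, -44.851, -26.781, -18.221, -6.466, 0}
xmin=-9.08, ymin=-54.361, xmax=16, ymax=0

Answer: -9.08 -54.361 16 0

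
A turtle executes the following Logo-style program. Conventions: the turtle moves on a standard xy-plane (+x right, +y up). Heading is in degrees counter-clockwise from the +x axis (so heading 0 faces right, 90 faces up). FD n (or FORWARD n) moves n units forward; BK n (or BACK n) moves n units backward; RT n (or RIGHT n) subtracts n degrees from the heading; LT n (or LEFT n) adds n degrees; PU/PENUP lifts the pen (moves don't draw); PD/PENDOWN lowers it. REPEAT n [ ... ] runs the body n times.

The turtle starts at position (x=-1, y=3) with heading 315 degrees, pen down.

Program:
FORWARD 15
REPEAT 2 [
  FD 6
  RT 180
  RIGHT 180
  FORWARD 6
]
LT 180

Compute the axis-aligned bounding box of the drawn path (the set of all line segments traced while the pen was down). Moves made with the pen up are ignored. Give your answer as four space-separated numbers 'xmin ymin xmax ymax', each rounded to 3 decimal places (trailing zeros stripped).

Answer: -1 -24.577 26.577 3

Derivation:
Executing turtle program step by step:
Start: pos=(-1,3), heading=315, pen down
FD 15: (-1,3) -> (9.607,-7.607) [heading=315, draw]
REPEAT 2 [
  -- iteration 1/2 --
  FD 6: (9.607,-7.607) -> (13.849,-11.849) [heading=315, draw]
  RT 180: heading 315 -> 135
  RT 180: heading 135 -> 315
  FD 6: (13.849,-11.849) -> (18.092,-16.092) [heading=315, draw]
  -- iteration 2/2 --
  FD 6: (18.092,-16.092) -> (22.335,-20.335) [heading=315, draw]
  RT 180: heading 315 -> 135
  RT 180: heading 135 -> 315
  FD 6: (22.335,-20.335) -> (26.577,-24.577) [heading=315, draw]
]
LT 180: heading 315 -> 135
Final: pos=(26.577,-24.577), heading=135, 5 segment(s) drawn

Segment endpoints: x in {-1, 9.607, 13.849, 18.092, 22.335, 26.577}, y in {-24.577, -20.335, -16.092, -11.849, -7.607, 3}
xmin=-1, ymin=-24.577, xmax=26.577, ymax=3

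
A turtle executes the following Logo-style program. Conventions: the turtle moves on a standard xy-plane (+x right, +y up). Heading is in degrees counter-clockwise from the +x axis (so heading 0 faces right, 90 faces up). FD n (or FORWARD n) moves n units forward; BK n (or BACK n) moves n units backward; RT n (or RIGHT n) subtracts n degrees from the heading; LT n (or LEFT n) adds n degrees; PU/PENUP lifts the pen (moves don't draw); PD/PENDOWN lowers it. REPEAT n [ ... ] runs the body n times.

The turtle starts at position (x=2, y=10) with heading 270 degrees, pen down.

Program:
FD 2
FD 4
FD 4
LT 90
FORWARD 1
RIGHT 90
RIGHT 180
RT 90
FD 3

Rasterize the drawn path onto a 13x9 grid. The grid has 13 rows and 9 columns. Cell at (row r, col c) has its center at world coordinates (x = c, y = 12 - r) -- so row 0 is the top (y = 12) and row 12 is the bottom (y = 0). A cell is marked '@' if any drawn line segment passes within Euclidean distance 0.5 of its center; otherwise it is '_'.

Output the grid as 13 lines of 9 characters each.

Answer: _________
_________
__@______
__@______
__@______
__@______
__@______
__@______
__@______
__@______
__@______
__@______
__@@@@@__

Derivation:
Segment 0: (2,10) -> (2,8)
Segment 1: (2,8) -> (2,4)
Segment 2: (2,4) -> (2,0)
Segment 3: (2,0) -> (3,-0)
Segment 4: (3,-0) -> (6,-0)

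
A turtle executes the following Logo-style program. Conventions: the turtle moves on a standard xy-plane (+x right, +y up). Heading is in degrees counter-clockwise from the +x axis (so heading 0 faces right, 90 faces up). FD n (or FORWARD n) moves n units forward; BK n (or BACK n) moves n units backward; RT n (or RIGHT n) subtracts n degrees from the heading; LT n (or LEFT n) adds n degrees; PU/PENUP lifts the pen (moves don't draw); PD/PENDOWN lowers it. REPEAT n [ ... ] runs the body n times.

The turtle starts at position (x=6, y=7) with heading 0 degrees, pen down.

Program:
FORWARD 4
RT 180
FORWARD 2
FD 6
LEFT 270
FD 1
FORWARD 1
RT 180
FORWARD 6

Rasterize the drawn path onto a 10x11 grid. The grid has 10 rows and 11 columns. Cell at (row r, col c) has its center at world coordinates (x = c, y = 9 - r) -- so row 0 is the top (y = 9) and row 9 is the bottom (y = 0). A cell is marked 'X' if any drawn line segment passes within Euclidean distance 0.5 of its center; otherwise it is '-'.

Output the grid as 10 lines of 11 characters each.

Answer: --X--------
--X--------
--XXXXXXXXX
--X--------
--X--------
--X--------
--X--------
-----------
-----------
-----------

Derivation:
Segment 0: (6,7) -> (10,7)
Segment 1: (10,7) -> (8,7)
Segment 2: (8,7) -> (2,7)
Segment 3: (2,7) -> (2,8)
Segment 4: (2,8) -> (2,9)
Segment 5: (2,9) -> (2,3)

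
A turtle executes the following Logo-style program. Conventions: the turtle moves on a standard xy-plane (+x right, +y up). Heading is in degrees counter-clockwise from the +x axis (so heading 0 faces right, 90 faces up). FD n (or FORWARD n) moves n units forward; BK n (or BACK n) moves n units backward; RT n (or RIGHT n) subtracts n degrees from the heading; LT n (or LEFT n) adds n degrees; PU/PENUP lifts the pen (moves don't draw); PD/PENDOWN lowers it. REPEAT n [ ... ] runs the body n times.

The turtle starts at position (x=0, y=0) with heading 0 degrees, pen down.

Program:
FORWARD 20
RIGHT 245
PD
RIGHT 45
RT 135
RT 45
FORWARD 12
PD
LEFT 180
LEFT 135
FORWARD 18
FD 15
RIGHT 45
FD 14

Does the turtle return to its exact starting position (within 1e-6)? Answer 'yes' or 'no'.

Executing turtle program step by step:
Start: pos=(0,0), heading=0, pen down
FD 20: (0,0) -> (20,0) [heading=0, draw]
RT 245: heading 0 -> 115
PD: pen down
RT 45: heading 115 -> 70
RT 135: heading 70 -> 295
RT 45: heading 295 -> 250
FD 12: (20,0) -> (15.896,-11.276) [heading=250, draw]
PD: pen down
LT 180: heading 250 -> 70
LT 135: heading 70 -> 205
FD 18: (15.896,-11.276) -> (-0.418,-18.883) [heading=205, draw]
FD 15: (-0.418,-18.883) -> (-14.012,-25.223) [heading=205, draw]
RT 45: heading 205 -> 160
FD 14: (-14.012,-25.223) -> (-27.168,-20.434) [heading=160, draw]
Final: pos=(-27.168,-20.434), heading=160, 5 segment(s) drawn

Start position: (0, 0)
Final position: (-27.168, -20.434)
Distance = 33.995; >= 1e-6 -> NOT closed

Answer: no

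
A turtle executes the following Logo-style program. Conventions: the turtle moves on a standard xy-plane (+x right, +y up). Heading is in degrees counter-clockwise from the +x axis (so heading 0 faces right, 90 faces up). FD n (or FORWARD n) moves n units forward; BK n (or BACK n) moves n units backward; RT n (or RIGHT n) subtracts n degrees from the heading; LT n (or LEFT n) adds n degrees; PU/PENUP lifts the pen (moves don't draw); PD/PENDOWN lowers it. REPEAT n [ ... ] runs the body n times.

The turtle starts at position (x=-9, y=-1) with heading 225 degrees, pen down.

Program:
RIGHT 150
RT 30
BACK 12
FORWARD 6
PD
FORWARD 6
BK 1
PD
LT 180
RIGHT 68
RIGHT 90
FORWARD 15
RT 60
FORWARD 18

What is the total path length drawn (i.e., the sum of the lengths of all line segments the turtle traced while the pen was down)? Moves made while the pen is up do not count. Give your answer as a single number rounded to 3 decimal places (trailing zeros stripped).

Answer: 58

Derivation:
Executing turtle program step by step:
Start: pos=(-9,-1), heading=225, pen down
RT 150: heading 225 -> 75
RT 30: heading 75 -> 45
BK 12: (-9,-1) -> (-17.485,-9.485) [heading=45, draw]
FD 6: (-17.485,-9.485) -> (-13.243,-5.243) [heading=45, draw]
PD: pen down
FD 6: (-13.243,-5.243) -> (-9,-1) [heading=45, draw]
BK 1: (-9,-1) -> (-9.707,-1.707) [heading=45, draw]
PD: pen down
LT 180: heading 45 -> 225
RT 68: heading 225 -> 157
RT 90: heading 157 -> 67
FD 15: (-9.707,-1.707) -> (-3.846,12.1) [heading=67, draw]
RT 60: heading 67 -> 7
FD 18: (-3.846,12.1) -> (14.02,14.294) [heading=7, draw]
Final: pos=(14.02,14.294), heading=7, 6 segment(s) drawn

Segment lengths:
  seg 1: (-9,-1) -> (-17.485,-9.485), length = 12
  seg 2: (-17.485,-9.485) -> (-13.243,-5.243), length = 6
  seg 3: (-13.243,-5.243) -> (-9,-1), length = 6
  seg 4: (-9,-1) -> (-9.707,-1.707), length = 1
  seg 5: (-9.707,-1.707) -> (-3.846,12.1), length = 15
  seg 6: (-3.846,12.1) -> (14.02,14.294), length = 18
Total = 58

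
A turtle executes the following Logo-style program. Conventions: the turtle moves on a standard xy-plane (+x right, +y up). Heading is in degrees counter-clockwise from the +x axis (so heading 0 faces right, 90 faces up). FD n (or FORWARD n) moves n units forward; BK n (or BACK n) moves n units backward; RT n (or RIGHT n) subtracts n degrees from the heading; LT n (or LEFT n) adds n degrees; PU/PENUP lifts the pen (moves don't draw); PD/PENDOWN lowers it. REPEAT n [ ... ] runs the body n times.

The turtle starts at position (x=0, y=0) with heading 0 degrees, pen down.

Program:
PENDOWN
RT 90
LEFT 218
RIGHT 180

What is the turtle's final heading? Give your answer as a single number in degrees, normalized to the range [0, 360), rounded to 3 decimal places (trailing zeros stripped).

Answer: 308

Derivation:
Executing turtle program step by step:
Start: pos=(0,0), heading=0, pen down
PD: pen down
RT 90: heading 0 -> 270
LT 218: heading 270 -> 128
RT 180: heading 128 -> 308
Final: pos=(0,0), heading=308, 0 segment(s) drawn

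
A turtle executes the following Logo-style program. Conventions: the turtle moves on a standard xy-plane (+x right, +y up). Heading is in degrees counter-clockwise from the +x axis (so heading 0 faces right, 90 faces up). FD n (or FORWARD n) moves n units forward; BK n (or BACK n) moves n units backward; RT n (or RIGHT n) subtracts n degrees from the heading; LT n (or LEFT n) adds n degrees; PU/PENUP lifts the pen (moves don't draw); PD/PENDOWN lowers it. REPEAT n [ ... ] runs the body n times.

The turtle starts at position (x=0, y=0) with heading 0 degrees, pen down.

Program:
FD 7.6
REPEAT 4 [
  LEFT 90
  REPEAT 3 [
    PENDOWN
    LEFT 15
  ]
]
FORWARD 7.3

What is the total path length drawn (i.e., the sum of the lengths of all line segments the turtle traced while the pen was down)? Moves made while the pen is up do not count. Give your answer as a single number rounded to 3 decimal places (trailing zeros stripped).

Answer: 14.9

Derivation:
Executing turtle program step by step:
Start: pos=(0,0), heading=0, pen down
FD 7.6: (0,0) -> (7.6,0) [heading=0, draw]
REPEAT 4 [
  -- iteration 1/4 --
  LT 90: heading 0 -> 90
  REPEAT 3 [
    -- iteration 1/3 --
    PD: pen down
    LT 15: heading 90 -> 105
    -- iteration 2/3 --
    PD: pen down
    LT 15: heading 105 -> 120
    -- iteration 3/3 --
    PD: pen down
    LT 15: heading 120 -> 135
  ]
  -- iteration 2/4 --
  LT 90: heading 135 -> 225
  REPEAT 3 [
    -- iteration 1/3 --
    PD: pen down
    LT 15: heading 225 -> 240
    -- iteration 2/3 --
    PD: pen down
    LT 15: heading 240 -> 255
    -- iteration 3/3 --
    PD: pen down
    LT 15: heading 255 -> 270
  ]
  -- iteration 3/4 --
  LT 90: heading 270 -> 0
  REPEAT 3 [
    -- iteration 1/3 --
    PD: pen down
    LT 15: heading 0 -> 15
    -- iteration 2/3 --
    PD: pen down
    LT 15: heading 15 -> 30
    -- iteration 3/3 --
    PD: pen down
    LT 15: heading 30 -> 45
  ]
  -- iteration 4/4 --
  LT 90: heading 45 -> 135
  REPEAT 3 [
    -- iteration 1/3 --
    PD: pen down
    LT 15: heading 135 -> 150
    -- iteration 2/3 --
    PD: pen down
    LT 15: heading 150 -> 165
    -- iteration 3/3 --
    PD: pen down
    LT 15: heading 165 -> 180
  ]
]
FD 7.3: (7.6,0) -> (0.3,0) [heading=180, draw]
Final: pos=(0.3,0), heading=180, 2 segment(s) drawn

Segment lengths:
  seg 1: (0,0) -> (7.6,0), length = 7.6
  seg 2: (7.6,0) -> (0.3,0), length = 7.3
Total = 14.9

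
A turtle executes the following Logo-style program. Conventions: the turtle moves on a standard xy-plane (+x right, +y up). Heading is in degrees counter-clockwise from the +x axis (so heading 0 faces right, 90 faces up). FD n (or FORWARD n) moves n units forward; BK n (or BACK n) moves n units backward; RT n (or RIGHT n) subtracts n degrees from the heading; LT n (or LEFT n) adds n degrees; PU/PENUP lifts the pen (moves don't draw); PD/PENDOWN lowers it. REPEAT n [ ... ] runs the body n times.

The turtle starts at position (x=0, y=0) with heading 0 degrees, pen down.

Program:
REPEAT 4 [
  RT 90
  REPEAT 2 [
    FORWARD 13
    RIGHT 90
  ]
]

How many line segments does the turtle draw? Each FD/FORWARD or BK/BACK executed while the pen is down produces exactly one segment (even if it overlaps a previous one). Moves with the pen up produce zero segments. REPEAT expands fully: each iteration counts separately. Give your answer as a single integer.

Executing turtle program step by step:
Start: pos=(0,0), heading=0, pen down
REPEAT 4 [
  -- iteration 1/4 --
  RT 90: heading 0 -> 270
  REPEAT 2 [
    -- iteration 1/2 --
    FD 13: (0,0) -> (0,-13) [heading=270, draw]
    RT 90: heading 270 -> 180
    -- iteration 2/2 --
    FD 13: (0,-13) -> (-13,-13) [heading=180, draw]
    RT 90: heading 180 -> 90
  ]
  -- iteration 2/4 --
  RT 90: heading 90 -> 0
  REPEAT 2 [
    -- iteration 1/2 --
    FD 13: (-13,-13) -> (0,-13) [heading=0, draw]
    RT 90: heading 0 -> 270
    -- iteration 2/2 --
    FD 13: (0,-13) -> (0,-26) [heading=270, draw]
    RT 90: heading 270 -> 180
  ]
  -- iteration 3/4 --
  RT 90: heading 180 -> 90
  REPEAT 2 [
    -- iteration 1/2 --
    FD 13: (0,-26) -> (0,-13) [heading=90, draw]
    RT 90: heading 90 -> 0
    -- iteration 2/2 --
    FD 13: (0,-13) -> (13,-13) [heading=0, draw]
    RT 90: heading 0 -> 270
  ]
  -- iteration 4/4 --
  RT 90: heading 270 -> 180
  REPEAT 2 [
    -- iteration 1/2 --
    FD 13: (13,-13) -> (0,-13) [heading=180, draw]
    RT 90: heading 180 -> 90
    -- iteration 2/2 --
    FD 13: (0,-13) -> (0,0) [heading=90, draw]
    RT 90: heading 90 -> 0
  ]
]
Final: pos=(0,0), heading=0, 8 segment(s) drawn
Segments drawn: 8

Answer: 8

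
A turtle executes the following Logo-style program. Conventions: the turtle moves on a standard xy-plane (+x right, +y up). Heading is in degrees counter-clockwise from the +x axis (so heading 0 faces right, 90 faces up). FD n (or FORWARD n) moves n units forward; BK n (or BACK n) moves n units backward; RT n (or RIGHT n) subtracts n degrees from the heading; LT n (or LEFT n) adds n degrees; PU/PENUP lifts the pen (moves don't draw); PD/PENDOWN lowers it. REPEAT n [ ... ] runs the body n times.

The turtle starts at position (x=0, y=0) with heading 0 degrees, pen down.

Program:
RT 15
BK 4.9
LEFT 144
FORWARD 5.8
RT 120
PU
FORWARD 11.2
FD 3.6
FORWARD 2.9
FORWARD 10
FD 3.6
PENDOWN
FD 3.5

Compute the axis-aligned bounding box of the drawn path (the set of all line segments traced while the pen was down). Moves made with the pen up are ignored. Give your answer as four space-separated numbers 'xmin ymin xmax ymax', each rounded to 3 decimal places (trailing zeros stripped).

Executing turtle program step by step:
Start: pos=(0,0), heading=0, pen down
RT 15: heading 0 -> 345
BK 4.9: (0,0) -> (-4.733,1.268) [heading=345, draw]
LT 144: heading 345 -> 129
FD 5.8: (-4.733,1.268) -> (-8.383,5.776) [heading=129, draw]
RT 120: heading 129 -> 9
PU: pen up
FD 11.2: (-8.383,5.776) -> (2.679,7.528) [heading=9, move]
FD 3.6: (2.679,7.528) -> (6.235,8.091) [heading=9, move]
FD 2.9: (6.235,8.091) -> (9.099,8.545) [heading=9, move]
FD 10: (9.099,8.545) -> (18.976,10.109) [heading=9, move]
FD 3.6: (18.976,10.109) -> (22.532,10.672) [heading=9, move]
PD: pen down
FD 3.5: (22.532,10.672) -> (25.988,11.22) [heading=9, draw]
Final: pos=(25.988,11.22), heading=9, 3 segment(s) drawn

Segment endpoints: x in {-8.383, -4.733, 0, 22.532, 25.988}, y in {0, 1.268, 5.776, 10.672, 11.22}
xmin=-8.383, ymin=0, xmax=25.988, ymax=11.22

Answer: -8.383 0 25.988 11.22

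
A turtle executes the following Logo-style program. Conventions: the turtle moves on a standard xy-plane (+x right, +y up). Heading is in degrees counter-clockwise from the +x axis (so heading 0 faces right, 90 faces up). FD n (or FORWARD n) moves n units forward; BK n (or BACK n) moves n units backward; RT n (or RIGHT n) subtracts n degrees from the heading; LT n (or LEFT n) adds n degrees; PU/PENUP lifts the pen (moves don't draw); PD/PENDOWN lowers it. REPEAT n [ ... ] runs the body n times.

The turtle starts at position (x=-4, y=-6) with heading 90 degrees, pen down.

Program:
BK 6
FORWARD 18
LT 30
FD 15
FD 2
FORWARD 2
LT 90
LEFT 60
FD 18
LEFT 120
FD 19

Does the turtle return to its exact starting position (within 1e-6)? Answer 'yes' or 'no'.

Executing turtle program step by step:
Start: pos=(-4,-6), heading=90, pen down
BK 6: (-4,-6) -> (-4,-12) [heading=90, draw]
FD 18: (-4,-12) -> (-4,6) [heading=90, draw]
LT 30: heading 90 -> 120
FD 15: (-4,6) -> (-11.5,18.99) [heading=120, draw]
FD 2: (-11.5,18.99) -> (-12.5,20.722) [heading=120, draw]
FD 2: (-12.5,20.722) -> (-13.5,22.454) [heading=120, draw]
LT 90: heading 120 -> 210
LT 60: heading 210 -> 270
FD 18: (-13.5,22.454) -> (-13.5,4.454) [heading=270, draw]
LT 120: heading 270 -> 30
FD 19: (-13.5,4.454) -> (2.954,13.954) [heading=30, draw]
Final: pos=(2.954,13.954), heading=30, 7 segment(s) drawn

Start position: (-4, -6)
Final position: (2.954, 13.954)
Distance = 21.132; >= 1e-6 -> NOT closed

Answer: no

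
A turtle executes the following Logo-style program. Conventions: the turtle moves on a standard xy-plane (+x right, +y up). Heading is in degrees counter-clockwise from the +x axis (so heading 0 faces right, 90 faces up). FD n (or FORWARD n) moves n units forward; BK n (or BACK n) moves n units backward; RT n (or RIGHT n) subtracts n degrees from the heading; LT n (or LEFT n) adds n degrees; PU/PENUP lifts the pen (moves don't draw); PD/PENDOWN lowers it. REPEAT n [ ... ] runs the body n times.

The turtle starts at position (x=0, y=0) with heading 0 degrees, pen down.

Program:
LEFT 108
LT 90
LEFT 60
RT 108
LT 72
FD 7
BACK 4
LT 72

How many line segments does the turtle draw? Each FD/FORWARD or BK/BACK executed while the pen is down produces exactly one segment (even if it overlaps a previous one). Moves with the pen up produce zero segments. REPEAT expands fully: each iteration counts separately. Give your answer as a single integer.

Answer: 2

Derivation:
Executing turtle program step by step:
Start: pos=(0,0), heading=0, pen down
LT 108: heading 0 -> 108
LT 90: heading 108 -> 198
LT 60: heading 198 -> 258
RT 108: heading 258 -> 150
LT 72: heading 150 -> 222
FD 7: (0,0) -> (-5.202,-4.684) [heading=222, draw]
BK 4: (-5.202,-4.684) -> (-2.229,-2.007) [heading=222, draw]
LT 72: heading 222 -> 294
Final: pos=(-2.229,-2.007), heading=294, 2 segment(s) drawn
Segments drawn: 2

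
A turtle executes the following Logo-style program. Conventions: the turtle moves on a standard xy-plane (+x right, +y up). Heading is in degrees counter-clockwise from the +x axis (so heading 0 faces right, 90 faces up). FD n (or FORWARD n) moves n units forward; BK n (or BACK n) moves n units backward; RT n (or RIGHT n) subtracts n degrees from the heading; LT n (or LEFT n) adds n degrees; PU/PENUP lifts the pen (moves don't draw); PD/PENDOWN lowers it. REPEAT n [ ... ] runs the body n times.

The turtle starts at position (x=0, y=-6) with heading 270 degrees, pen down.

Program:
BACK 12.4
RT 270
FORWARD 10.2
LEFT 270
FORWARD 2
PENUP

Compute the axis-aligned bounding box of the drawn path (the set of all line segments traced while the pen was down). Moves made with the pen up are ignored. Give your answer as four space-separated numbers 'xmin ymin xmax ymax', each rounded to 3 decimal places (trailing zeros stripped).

Executing turtle program step by step:
Start: pos=(0,-6), heading=270, pen down
BK 12.4: (0,-6) -> (0,6.4) [heading=270, draw]
RT 270: heading 270 -> 0
FD 10.2: (0,6.4) -> (10.2,6.4) [heading=0, draw]
LT 270: heading 0 -> 270
FD 2: (10.2,6.4) -> (10.2,4.4) [heading=270, draw]
PU: pen up
Final: pos=(10.2,4.4), heading=270, 3 segment(s) drawn

Segment endpoints: x in {0, 0, 10.2}, y in {-6, 4.4, 6.4}
xmin=0, ymin=-6, xmax=10.2, ymax=6.4

Answer: 0 -6 10.2 6.4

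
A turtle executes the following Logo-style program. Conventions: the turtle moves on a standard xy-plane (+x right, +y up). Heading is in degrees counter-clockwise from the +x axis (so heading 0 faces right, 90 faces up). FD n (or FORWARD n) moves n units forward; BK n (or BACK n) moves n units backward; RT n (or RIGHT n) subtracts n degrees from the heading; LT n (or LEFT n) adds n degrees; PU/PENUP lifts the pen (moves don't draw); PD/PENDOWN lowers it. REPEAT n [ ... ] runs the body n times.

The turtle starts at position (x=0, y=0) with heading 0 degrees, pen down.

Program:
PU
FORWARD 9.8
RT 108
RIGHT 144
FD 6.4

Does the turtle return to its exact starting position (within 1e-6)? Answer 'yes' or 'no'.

Answer: no

Derivation:
Executing turtle program step by step:
Start: pos=(0,0), heading=0, pen down
PU: pen up
FD 9.8: (0,0) -> (9.8,0) [heading=0, move]
RT 108: heading 0 -> 252
RT 144: heading 252 -> 108
FD 6.4: (9.8,0) -> (7.822,6.087) [heading=108, move]
Final: pos=(7.822,6.087), heading=108, 0 segment(s) drawn

Start position: (0, 0)
Final position: (7.822, 6.087)
Distance = 9.911; >= 1e-6 -> NOT closed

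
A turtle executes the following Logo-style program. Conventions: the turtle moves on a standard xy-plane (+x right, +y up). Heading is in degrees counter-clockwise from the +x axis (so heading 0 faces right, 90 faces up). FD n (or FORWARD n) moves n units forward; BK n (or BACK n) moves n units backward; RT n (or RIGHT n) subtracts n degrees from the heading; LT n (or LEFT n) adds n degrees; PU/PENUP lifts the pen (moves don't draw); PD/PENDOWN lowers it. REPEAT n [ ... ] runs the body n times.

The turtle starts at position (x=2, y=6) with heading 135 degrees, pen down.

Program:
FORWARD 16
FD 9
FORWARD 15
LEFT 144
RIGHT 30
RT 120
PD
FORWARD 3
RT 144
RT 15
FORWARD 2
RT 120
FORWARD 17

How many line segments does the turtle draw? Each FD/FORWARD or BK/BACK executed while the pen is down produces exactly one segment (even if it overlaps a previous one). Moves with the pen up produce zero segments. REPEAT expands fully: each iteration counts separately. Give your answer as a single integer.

Executing turtle program step by step:
Start: pos=(2,6), heading=135, pen down
FD 16: (2,6) -> (-9.314,17.314) [heading=135, draw]
FD 9: (-9.314,17.314) -> (-15.678,23.678) [heading=135, draw]
FD 15: (-15.678,23.678) -> (-26.284,34.284) [heading=135, draw]
LT 144: heading 135 -> 279
RT 30: heading 279 -> 249
RT 120: heading 249 -> 129
PD: pen down
FD 3: (-26.284,34.284) -> (-28.172,36.616) [heading=129, draw]
RT 144: heading 129 -> 345
RT 15: heading 345 -> 330
FD 2: (-28.172,36.616) -> (-26.44,35.616) [heading=330, draw]
RT 120: heading 330 -> 210
FD 17: (-26.44,35.616) -> (-41.163,27.116) [heading=210, draw]
Final: pos=(-41.163,27.116), heading=210, 6 segment(s) drawn
Segments drawn: 6

Answer: 6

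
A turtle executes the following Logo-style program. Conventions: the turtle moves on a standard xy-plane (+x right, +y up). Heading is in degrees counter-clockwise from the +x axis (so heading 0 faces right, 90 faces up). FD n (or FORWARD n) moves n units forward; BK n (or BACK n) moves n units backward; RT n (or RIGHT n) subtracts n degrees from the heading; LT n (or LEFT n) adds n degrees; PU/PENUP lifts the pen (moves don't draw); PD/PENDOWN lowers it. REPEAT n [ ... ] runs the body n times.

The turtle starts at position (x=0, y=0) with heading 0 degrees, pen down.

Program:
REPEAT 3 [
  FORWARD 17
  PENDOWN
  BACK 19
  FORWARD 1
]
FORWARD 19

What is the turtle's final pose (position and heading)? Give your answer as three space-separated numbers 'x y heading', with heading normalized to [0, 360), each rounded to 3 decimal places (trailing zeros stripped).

Answer: 16 0 0

Derivation:
Executing turtle program step by step:
Start: pos=(0,0), heading=0, pen down
REPEAT 3 [
  -- iteration 1/3 --
  FD 17: (0,0) -> (17,0) [heading=0, draw]
  PD: pen down
  BK 19: (17,0) -> (-2,0) [heading=0, draw]
  FD 1: (-2,0) -> (-1,0) [heading=0, draw]
  -- iteration 2/3 --
  FD 17: (-1,0) -> (16,0) [heading=0, draw]
  PD: pen down
  BK 19: (16,0) -> (-3,0) [heading=0, draw]
  FD 1: (-3,0) -> (-2,0) [heading=0, draw]
  -- iteration 3/3 --
  FD 17: (-2,0) -> (15,0) [heading=0, draw]
  PD: pen down
  BK 19: (15,0) -> (-4,0) [heading=0, draw]
  FD 1: (-4,0) -> (-3,0) [heading=0, draw]
]
FD 19: (-3,0) -> (16,0) [heading=0, draw]
Final: pos=(16,0), heading=0, 10 segment(s) drawn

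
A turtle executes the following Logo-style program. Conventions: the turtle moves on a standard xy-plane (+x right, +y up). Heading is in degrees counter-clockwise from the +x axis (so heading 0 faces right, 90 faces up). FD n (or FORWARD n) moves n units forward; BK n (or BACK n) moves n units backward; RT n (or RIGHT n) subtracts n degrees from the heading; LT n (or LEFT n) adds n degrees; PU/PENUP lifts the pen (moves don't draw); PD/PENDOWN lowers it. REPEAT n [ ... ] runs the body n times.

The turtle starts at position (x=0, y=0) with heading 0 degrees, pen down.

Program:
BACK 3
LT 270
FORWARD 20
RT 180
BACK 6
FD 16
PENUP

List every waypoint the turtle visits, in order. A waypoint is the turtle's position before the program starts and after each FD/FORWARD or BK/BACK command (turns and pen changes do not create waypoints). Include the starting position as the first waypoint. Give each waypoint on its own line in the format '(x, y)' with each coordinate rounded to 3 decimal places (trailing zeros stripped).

Answer: (0, 0)
(-3, 0)
(-3, -20)
(-3, -26)
(-3, -10)

Derivation:
Executing turtle program step by step:
Start: pos=(0,0), heading=0, pen down
BK 3: (0,0) -> (-3,0) [heading=0, draw]
LT 270: heading 0 -> 270
FD 20: (-3,0) -> (-3,-20) [heading=270, draw]
RT 180: heading 270 -> 90
BK 6: (-3,-20) -> (-3,-26) [heading=90, draw]
FD 16: (-3,-26) -> (-3,-10) [heading=90, draw]
PU: pen up
Final: pos=(-3,-10), heading=90, 4 segment(s) drawn
Waypoints (5 total):
(0, 0)
(-3, 0)
(-3, -20)
(-3, -26)
(-3, -10)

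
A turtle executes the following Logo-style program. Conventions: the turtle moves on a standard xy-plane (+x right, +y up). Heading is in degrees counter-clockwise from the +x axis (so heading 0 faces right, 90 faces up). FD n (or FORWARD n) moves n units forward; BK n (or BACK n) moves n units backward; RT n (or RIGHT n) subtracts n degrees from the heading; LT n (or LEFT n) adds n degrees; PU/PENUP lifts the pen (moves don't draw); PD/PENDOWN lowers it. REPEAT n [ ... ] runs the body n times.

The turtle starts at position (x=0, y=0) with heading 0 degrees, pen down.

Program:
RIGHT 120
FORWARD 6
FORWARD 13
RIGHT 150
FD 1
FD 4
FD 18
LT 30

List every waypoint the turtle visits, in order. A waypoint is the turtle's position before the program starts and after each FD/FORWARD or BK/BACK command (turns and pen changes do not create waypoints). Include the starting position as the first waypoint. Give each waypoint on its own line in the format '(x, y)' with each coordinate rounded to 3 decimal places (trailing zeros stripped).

Answer: (0, 0)
(-3, -5.196)
(-9.5, -16.454)
(-9.5, -15.454)
(-9.5, -11.454)
(-9.5, 6.546)

Derivation:
Executing turtle program step by step:
Start: pos=(0,0), heading=0, pen down
RT 120: heading 0 -> 240
FD 6: (0,0) -> (-3,-5.196) [heading=240, draw]
FD 13: (-3,-5.196) -> (-9.5,-16.454) [heading=240, draw]
RT 150: heading 240 -> 90
FD 1: (-9.5,-16.454) -> (-9.5,-15.454) [heading=90, draw]
FD 4: (-9.5,-15.454) -> (-9.5,-11.454) [heading=90, draw]
FD 18: (-9.5,-11.454) -> (-9.5,6.546) [heading=90, draw]
LT 30: heading 90 -> 120
Final: pos=(-9.5,6.546), heading=120, 5 segment(s) drawn
Waypoints (6 total):
(0, 0)
(-3, -5.196)
(-9.5, -16.454)
(-9.5, -15.454)
(-9.5, -11.454)
(-9.5, 6.546)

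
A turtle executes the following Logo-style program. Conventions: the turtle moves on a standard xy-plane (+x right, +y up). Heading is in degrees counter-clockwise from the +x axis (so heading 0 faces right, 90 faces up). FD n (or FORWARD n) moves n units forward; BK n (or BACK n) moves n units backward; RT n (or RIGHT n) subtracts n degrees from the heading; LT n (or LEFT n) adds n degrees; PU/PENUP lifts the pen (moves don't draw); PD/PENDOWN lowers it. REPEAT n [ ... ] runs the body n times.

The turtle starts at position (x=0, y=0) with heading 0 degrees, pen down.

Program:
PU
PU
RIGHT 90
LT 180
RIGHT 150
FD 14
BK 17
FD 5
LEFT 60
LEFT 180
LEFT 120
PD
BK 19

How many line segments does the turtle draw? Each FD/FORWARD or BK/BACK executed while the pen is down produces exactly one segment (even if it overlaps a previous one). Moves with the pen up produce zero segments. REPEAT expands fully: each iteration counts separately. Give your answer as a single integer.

Executing turtle program step by step:
Start: pos=(0,0), heading=0, pen down
PU: pen up
PU: pen up
RT 90: heading 0 -> 270
LT 180: heading 270 -> 90
RT 150: heading 90 -> 300
FD 14: (0,0) -> (7,-12.124) [heading=300, move]
BK 17: (7,-12.124) -> (-1.5,2.598) [heading=300, move]
FD 5: (-1.5,2.598) -> (1,-1.732) [heading=300, move]
LT 60: heading 300 -> 0
LT 180: heading 0 -> 180
LT 120: heading 180 -> 300
PD: pen down
BK 19: (1,-1.732) -> (-8.5,14.722) [heading=300, draw]
Final: pos=(-8.5,14.722), heading=300, 1 segment(s) drawn
Segments drawn: 1

Answer: 1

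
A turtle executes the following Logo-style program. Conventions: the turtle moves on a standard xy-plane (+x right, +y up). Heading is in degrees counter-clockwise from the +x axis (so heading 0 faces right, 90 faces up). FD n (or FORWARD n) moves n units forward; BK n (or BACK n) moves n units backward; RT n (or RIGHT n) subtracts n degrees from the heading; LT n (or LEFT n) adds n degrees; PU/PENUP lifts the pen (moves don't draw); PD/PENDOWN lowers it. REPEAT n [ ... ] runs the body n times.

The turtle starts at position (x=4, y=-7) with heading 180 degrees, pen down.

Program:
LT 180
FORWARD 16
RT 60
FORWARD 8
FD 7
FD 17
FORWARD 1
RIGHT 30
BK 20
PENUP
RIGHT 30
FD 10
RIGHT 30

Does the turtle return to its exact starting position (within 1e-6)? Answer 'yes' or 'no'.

Answer: no

Derivation:
Executing turtle program step by step:
Start: pos=(4,-7), heading=180, pen down
LT 180: heading 180 -> 0
FD 16: (4,-7) -> (20,-7) [heading=0, draw]
RT 60: heading 0 -> 300
FD 8: (20,-7) -> (24,-13.928) [heading=300, draw]
FD 7: (24,-13.928) -> (27.5,-19.99) [heading=300, draw]
FD 17: (27.5,-19.99) -> (36,-34.713) [heading=300, draw]
FD 1: (36,-34.713) -> (36.5,-35.579) [heading=300, draw]
RT 30: heading 300 -> 270
BK 20: (36.5,-35.579) -> (36.5,-15.579) [heading=270, draw]
PU: pen up
RT 30: heading 270 -> 240
FD 10: (36.5,-15.579) -> (31.5,-24.239) [heading=240, move]
RT 30: heading 240 -> 210
Final: pos=(31.5,-24.239), heading=210, 6 segment(s) drawn

Start position: (4, -7)
Final position: (31.5, -24.239)
Distance = 32.457; >= 1e-6 -> NOT closed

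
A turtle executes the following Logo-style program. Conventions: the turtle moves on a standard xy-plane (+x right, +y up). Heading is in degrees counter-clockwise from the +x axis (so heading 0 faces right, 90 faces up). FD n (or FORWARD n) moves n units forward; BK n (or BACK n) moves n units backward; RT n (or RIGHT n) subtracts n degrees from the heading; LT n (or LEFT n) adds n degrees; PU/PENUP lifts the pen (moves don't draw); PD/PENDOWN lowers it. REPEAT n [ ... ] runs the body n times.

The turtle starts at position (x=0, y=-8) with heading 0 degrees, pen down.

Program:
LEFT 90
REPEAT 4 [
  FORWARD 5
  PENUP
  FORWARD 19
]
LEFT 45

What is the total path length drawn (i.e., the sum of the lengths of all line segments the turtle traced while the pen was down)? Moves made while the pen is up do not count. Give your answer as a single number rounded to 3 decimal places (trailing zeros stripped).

Executing turtle program step by step:
Start: pos=(0,-8), heading=0, pen down
LT 90: heading 0 -> 90
REPEAT 4 [
  -- iteration 1/4 --
  FD 5: (0,-8) -> (0,-3) [heading=90, draw]
  PU: pen up
  FD 19: (0,-3) -> (0,16) [heading=90, move]
  -- iteration 2/4 --
  FD 5: (0,16) -> (0,21) [heading=90, move]
  PU: pen up
  FD 19: (0,21) -> (0,40) [heading=90, move]
  -- iteration 3/4 --
  FD 5: (0,40) -> (0,45) [heading=90, move]
  PU: pen up
  FD 19: (0,45) -> (0,64) [heading=90, move]
  -- iteration 4/4 --
  FD 5: (0,64) -> (0,69) [heading=90, move]
  PU: pen up
  FD 19: (0,69) -> (0,88) [heading=90, move]
]
LT 45: heading 90 -> 135
Final: pos=(0,88), heading=135, 1 segment(s) drawn

Segment lengths:
  seg 1: (0,-8) -> (0,-3), length = 5
Total = 5

Answer: 5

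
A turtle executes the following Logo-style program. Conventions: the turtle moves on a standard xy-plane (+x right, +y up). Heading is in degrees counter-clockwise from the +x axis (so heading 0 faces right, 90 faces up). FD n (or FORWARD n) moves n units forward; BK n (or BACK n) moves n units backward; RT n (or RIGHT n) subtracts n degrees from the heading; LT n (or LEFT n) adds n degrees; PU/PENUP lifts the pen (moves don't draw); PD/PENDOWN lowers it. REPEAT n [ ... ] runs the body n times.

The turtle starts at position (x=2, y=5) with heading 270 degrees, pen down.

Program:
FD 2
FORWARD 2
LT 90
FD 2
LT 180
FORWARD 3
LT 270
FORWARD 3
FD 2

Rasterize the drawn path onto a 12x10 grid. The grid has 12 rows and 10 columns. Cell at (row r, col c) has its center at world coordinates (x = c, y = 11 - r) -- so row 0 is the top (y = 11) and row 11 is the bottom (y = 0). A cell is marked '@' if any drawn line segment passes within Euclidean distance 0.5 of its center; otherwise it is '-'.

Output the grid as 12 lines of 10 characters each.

Answer: ----------
----------
----------
----------
----------
-@--------
-@@-------
-@@-------
-@@-------
-@@-------
-@@@@-----
----------

Derivation:
Segment 0: (2,5) -> (2,3)
Segment 1: (2,3) -> (2,1)
Segment 2: (2,1) -> (4,1)
Segment 3: (4,1) -> (1,1)
Segment 4: (1,1) -> (1,4)
Segment 5: (1,4) -> (1,6)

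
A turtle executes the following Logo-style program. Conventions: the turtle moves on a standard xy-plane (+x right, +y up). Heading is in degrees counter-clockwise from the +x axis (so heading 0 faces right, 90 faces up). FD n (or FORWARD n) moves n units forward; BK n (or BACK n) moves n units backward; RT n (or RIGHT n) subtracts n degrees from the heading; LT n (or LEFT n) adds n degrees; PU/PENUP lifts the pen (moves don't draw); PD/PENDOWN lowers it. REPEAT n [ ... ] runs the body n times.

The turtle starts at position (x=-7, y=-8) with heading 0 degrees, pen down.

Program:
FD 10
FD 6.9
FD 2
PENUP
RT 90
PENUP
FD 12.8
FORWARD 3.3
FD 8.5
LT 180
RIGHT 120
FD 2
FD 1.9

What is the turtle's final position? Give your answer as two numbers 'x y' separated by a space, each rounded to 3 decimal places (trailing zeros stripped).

Executing turtle program step by step:
Start: pos=(-7,-8), heading=0, pen down
FD 10: (-7,-8) -> (3,-8) [heading=0, draw]
FD 6.9: (3,-8) -> (9.9,-8) [heading=0, draw]
FD 2: (9.9,-8) -> (11.9,-8) [heading=0, draw]
PU: pen up
RT 90: heading 0 -> 270
PU: pen up
FD 12.8: (11.9,-8) -> (11.9,-20.8) [heading=270, move]
FD 3.3: (11.9,-20.8) -> (11.9,-24.1) [heading=270, move]
FD 8.5: (11.9,-24.1) -> (11.9,-32.6) [heading=270, move]
LT 180: heading 270 -> 90
RT 120: heading 90 -> 330
FD 2: (11.9,-32.6) -> (13.632,-33.6) [heading=330, move]
FD 1.9: (13.632,-33.6) -> (15.277,-34.55) [heading=330, move]
Final: pos=(15.277,-34.55), heading=330, 3 segment(s) drawn

Answer: 15.277 -34.55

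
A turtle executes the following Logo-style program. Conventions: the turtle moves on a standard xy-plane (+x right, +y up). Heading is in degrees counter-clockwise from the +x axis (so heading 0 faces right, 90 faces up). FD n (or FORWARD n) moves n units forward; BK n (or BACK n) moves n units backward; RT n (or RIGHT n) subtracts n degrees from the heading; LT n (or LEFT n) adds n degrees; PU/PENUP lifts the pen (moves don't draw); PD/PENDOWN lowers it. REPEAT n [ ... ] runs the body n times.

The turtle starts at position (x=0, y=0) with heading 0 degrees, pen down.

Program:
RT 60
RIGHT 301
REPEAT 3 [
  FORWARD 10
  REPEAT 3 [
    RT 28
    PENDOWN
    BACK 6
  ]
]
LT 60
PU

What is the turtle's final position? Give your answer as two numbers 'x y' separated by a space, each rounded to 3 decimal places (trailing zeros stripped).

Executing turtle program step by step:
Start: pos=(0,0), heading=0, pen down
RT 60: heading 0 -> 300
RT 301: heading 300 -> 359
REPEAT 3 [
  -- iteration 1/3 --
  FD 10: (0,0) -> (9.998,-0.175) [heading=359, draw]
  REPEAT 3 [
    -- iteration 1/3 --
    RT 28: heading 359 -> 331
    PD: pen down
    BK 6: (9.998,-0.175) -> (4.751,2.734) [heading=331, draw]
    -- iteration 2/3 --
    RT 28: heading 331 -> 303
    PD: pen down
    BK 6: (4.751,2.734) -> (1.483,7.766) [heading=303, draw]
    -- iteration 3/3 --
    RT 28: heading 303 -> 275
    PD: pen down
    BK 6: (1.483,7.766) -> (0.96,13.744) [heading=275, draw]
  ]
  -- iteration 2/3 --
  FD 10: (0.96,13.744) -> (1.832,3.782) [heading=275, draw]
  REPEAT 3 [
    -- iteration 1/3 --
    RT 28: heading 275 -> 247
    PD: pen down
    BK 6: (1.832,3.782) -> (4.176,9.305) [heading=247, draw]
    -- iteration 2/3 --
    RT 28: heading 247 -> 219
    PD: pen down
    BK 6: (4.176,9.305) -> (8.839,13.081) [heading=219, draw]
    -- iteration 3/3 --
    RT 28: heading 219 -> 191
    PD: pen down
    BK 6: (8.839,13.081) -> (14.729,14.225) [heading=191, draw]
  ]
  -- iteration 3/3 --
  FD 10: (14.729,14.225) -> (4.912,12.317) [heading=191, draw]
  REPEAT 3 [
    -- iteration 1/3 --
    RT 28: heading 191 -> 163
    PD: pen down
    BK 6: (4.912,12.317) -> (10.65,10.563) [heading=163, draw]
    -- iteration 2/3 --
    RT 28: heading 163 -> 135
    PD: pen down
    BK 6: (10.65,10.563) -> (14.893,6.32) [heading=135, draw]
    -- iteration 3/3 --
    RT 28: heading 135 -> 107
    PD: pen down
    BK 6: (14.893,6.32) -> (16.647,0.583) [heading=107, draw]
  ]
]
LT 60: heading 107 -> 167
PU: pen up
Final: pos=(16.647,0.583), heading=167, 12 segment(s) drawn

Answer: 16.647 0.583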